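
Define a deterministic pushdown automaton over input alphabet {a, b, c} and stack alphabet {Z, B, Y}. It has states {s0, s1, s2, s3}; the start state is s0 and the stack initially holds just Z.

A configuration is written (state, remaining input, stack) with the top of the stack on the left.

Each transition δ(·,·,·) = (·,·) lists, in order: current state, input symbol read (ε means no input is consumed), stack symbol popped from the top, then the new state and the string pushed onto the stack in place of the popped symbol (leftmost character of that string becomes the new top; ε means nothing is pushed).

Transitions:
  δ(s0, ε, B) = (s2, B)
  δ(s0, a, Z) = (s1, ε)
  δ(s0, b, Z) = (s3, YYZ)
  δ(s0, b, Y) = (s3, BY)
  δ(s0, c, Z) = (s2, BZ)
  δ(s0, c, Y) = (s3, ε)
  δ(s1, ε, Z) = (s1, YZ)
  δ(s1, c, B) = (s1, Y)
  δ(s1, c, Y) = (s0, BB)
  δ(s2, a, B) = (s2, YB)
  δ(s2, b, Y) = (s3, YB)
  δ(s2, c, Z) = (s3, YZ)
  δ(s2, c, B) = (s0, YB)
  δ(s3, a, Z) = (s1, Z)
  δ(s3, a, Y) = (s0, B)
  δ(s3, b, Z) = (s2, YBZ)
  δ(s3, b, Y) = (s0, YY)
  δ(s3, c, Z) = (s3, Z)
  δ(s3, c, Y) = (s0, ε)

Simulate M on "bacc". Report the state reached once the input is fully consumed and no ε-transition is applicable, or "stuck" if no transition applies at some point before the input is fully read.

(s0, bacc, Z)
  read b, top Z: go to s3, push YYZ → (s3, acc, YYZ)
  read a, top Y: go to s0, push B → (s0, cc, BYZ)
  ε-move, top B: go to s2, push B → (s2, cc, BYZ)
  read c, top B: go to s0, push YB → (s0, c, YBYZ)
  read c, top Y: go to s3, push ε → (s3, ε, BYZ)
All input consumed; M is in state s3.

s3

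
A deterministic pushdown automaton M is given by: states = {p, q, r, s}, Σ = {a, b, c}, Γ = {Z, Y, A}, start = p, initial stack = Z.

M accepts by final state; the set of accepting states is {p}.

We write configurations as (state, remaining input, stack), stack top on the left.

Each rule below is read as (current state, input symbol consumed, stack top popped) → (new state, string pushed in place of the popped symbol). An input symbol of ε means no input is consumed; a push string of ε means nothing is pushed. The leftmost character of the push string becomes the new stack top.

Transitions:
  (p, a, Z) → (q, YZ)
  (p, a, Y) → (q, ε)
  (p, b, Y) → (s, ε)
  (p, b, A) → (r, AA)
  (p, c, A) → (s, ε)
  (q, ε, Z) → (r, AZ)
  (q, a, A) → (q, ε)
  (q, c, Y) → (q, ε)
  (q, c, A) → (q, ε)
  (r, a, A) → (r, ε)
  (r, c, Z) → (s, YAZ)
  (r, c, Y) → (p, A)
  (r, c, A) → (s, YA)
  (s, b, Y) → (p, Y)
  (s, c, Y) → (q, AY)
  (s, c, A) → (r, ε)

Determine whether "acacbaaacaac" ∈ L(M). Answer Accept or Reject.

(p, acacbaaacaac, Z)
  read a, top Z: go to q, push YZ → (q, cacbaaacaac, YZ)
  read c, top Y: go to q, push ε → (q, acbaaacaac, Z)
  ε-move, top Z: go to r, push AZ → (r, acbaaacaac, AZ)
  read a, top A: go to r, push ε → (r, cbaaacaac, Z)
  read c, top Z: go to s, push YAZ → (s, baaacaac, YAZ)
  read b, top Y: go to p, push Y → (p, aaacaac, YAZ)
  read a, top Y: go to q, push ε → (q, aacaac, AZ)
  read a, top A: go to q, push ε → (q, acaac, Z)
  ε-move, top Z: go to r, push AZ → (r, acaac, AZ)
  read a, top A: go to r, push ε → (r, caac, Z)
  read c, top Z: go to s, push YAZ → (s, aac, YAZ)
No transition applies at (s, aac, YAZ); input not fully consumed.

Reject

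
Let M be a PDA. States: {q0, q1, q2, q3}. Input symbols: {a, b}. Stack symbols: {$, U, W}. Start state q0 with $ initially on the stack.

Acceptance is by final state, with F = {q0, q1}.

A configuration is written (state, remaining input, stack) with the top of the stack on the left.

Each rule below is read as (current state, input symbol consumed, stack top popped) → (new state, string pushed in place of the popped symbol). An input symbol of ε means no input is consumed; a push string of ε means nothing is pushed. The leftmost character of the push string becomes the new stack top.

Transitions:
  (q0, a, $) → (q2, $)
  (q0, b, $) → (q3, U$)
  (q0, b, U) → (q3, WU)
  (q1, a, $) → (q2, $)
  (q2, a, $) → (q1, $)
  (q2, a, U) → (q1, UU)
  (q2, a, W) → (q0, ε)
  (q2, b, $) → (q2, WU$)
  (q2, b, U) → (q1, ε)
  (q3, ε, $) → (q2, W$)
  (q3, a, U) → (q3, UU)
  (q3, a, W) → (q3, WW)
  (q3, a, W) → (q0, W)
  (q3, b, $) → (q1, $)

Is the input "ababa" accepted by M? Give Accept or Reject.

One accepting computation: (q0, ababa, $) ⊢ (q2, baba, $) ⊢ (q2, aba, WU$) ⊢ (q0, ba, U$) ⊢ (q3, a, WU$) ⊢ (q0, ε, WU$)
All input consumed and state q0 ∈ F.

Accept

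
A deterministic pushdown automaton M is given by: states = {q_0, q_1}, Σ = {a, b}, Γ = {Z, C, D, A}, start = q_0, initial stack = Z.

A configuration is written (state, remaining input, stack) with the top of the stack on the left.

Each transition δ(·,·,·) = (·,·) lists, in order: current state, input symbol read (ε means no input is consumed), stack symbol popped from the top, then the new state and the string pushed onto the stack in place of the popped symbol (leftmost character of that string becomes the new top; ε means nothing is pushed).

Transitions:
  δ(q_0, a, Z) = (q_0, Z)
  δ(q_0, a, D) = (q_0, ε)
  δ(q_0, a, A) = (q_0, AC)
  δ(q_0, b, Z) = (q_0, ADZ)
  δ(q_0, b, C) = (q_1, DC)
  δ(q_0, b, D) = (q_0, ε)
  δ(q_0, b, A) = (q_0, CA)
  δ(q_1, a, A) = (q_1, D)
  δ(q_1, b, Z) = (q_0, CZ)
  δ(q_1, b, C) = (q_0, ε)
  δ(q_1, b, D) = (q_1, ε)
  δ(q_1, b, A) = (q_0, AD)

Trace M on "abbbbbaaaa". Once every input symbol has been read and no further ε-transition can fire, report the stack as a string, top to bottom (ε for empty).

(q_0, abbbbbaaaa, Z)
  read a, top Z: go to q_0, push Z → (q_0, bbbbbaaaa, Z)
  read b, top Z: go to q_0, push ADZ → (q_0, bbbbaaaa, ADZ)
  read b, top A: go to q_0, push CA → (q_0, bbbaaaa, CADZ)
  read b, top C: go to q_1, push DC → (q_1, bbaaaa, DCADZ)
  read b, top D: go to q_1, push ε → (q_1, baaaa, CADZ)
  read b, top C: go to q_0, push ε → (q_0, aaaa, ADZ)
  read a, top A: go to q_0, push AC → (q_0, aaa, ACDZ)
  read a, top A: go to q_0, push AC → (q_0, aa, ACCDZ)
  read a, top A: go to q_0, push AC → (q_0, a, ACCCDZ)
  read a, top A: go to q_0, push AC → (q_0, ε, ACCCCDZ)
All input consumed in state q_0 with stack ACCCCDZ.

ACCCCDZ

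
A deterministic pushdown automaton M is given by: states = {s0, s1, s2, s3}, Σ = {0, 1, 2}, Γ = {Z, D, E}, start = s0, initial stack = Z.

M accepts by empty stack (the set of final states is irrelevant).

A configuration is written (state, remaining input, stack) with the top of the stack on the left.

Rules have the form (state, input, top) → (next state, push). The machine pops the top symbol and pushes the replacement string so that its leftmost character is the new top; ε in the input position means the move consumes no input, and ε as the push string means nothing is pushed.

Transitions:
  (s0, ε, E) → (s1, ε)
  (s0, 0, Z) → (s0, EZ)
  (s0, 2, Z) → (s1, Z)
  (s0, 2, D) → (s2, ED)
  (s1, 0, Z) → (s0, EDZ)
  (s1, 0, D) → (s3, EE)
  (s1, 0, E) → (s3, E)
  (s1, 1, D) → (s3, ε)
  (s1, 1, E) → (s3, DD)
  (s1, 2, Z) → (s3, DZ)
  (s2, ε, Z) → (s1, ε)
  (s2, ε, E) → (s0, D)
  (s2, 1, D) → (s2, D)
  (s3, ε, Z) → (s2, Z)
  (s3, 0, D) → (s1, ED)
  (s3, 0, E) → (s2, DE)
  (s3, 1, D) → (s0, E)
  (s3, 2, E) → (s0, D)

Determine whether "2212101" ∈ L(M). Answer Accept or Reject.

Accept

(s0, 2212101, Z)
  read 2, top Z: go to s1, push Z → (s1, 212101, Z)
  read 2, top Z: go to s3, push DZ → (s3, 12101, DZ)
  read 1, top D: go to s0, push E → (s0, 2101, EZ)
  ε-move, top E: go to s1, push ε → (s1, 2101, Z)
  read 2, top Z: go to s3, push DZ → (s3, 101, DZ)
  read 1, top D: go to s0, push E → (s0, 01, EZ)
  ε-move, top E: go to s1, push ε → (s1, 01, Z)
  read 0, top Z: go to s0, push EDZ → (s0, 1, EDZ)
  ε-move, top E: go to s1, push ε → (s1, 1, DZ)
  read 1, top D: go to s3, push ε → (s3, ε, Z)
  ε-move, top Z: go to s2, push Z → (s2, ε, Z)
  ε-move, top Z: go to s1, push ε → (s1, ε, ε)
All input consumed and the stack is empty.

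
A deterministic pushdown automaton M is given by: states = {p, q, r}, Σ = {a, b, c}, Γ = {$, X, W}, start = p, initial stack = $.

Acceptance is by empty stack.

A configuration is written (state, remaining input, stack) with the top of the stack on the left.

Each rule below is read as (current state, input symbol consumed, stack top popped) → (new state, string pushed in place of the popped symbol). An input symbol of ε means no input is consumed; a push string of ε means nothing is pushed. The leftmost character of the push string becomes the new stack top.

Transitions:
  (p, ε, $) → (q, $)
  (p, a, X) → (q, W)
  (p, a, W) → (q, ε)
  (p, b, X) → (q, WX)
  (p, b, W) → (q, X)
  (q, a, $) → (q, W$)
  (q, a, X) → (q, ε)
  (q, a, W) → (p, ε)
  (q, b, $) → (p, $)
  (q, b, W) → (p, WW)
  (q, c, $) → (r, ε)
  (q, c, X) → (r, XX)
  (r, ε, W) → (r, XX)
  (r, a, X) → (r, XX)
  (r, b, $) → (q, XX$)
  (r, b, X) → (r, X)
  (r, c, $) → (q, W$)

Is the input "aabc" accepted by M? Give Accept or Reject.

Accept

(p, aabc, $)
  ε-move, top $: go to q, push $ → (q, aabc, $)
  read a, top $: go to q, push W$ → (q, abc, W$)
  read a, top W: go to p, push ε → (p, bc, $)
  ε-move, top $: go to q, push $ → (q, bc, $)
  read b, top $: go to p, push $ → (p, c, $)
  ε-move, top $: go to q, push $ → (q, c, $)
  read c, top $: go to r, push ε → (r, ε, ε)
All input consumed and the stack is empty.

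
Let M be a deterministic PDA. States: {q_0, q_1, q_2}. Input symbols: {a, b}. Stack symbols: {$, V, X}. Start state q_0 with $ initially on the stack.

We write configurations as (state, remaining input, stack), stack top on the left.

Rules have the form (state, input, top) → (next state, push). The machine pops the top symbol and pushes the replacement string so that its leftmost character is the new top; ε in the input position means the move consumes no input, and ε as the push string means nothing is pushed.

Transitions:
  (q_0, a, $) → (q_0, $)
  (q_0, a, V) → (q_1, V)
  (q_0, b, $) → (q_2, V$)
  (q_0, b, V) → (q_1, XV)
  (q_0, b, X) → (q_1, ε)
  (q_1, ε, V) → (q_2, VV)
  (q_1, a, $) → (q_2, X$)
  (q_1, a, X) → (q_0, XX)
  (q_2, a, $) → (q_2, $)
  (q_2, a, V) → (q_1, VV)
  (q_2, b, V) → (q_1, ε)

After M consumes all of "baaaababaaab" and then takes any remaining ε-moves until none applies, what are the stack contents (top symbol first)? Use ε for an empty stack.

(q_0, baaaababaaab, $)
  read b, top $: go to q_2, push V$ → (q_2, aaaababaaab, V$)
  read a, top V: go to q_1, push VV → (q_1, aaababaaab, VV$)
  ε-move, top V: go to q_2, push VV → (q_2, aaababaaab, VVV$)
  read a, top V: go to q_1, push VV → (q_1, aababaaab, VVVV$)
  ε-move, top V: go to q_2, push VV → (q_2, aababaaab, VVVVV$)
  read a, top V: go to q_1, push VV → (q_1, ababaaab, VVVVVV$)
  ε-move, top V: go to q_2, push VV → (q_2, ababaaab, VVVVVVV$)
  read a, top V: go to q_1, push VV → (q_1, babaaab, VVVVVVVV$)
  ε-move, top V: go to q_2, push VV → (q_2, babaaab, VVVVVVVVV$)
  read b, top V: go to q_1, push ε → (q_1, abaaab, VVVVVVVV$)
  ε-move, top V: go to q_2, push VV → (q_2, abaaab, VVVVVVVVV$)
  read a, top V: go to q_1, push VV → (q_1, baaab, VVVVVVVVVV$)
  ε-move, top V: go to q_2, push VV → (q_2, baaab, VVVVVVVVVVV$)
  read b, top V: go to q_1, push ε → (q_1, aaab, VVVVVVVVVV$)
  ε-move, top V: go to q_2, push VV → (q_2, aaab, VVVVVVVVVVV$)
  read a, top V: go to q_1, push VV → (q_1, aab, VVVVVVVVVVVV$)
  ε-move, top V: go to q_2, push VV → (q_2, aab, VVVVVVVVVVVVV$)
  read a, top V: go to q_1, push VV → (q_1, ab, VVVVVVVVVVVVVV$)
  ε-move, top V: go to q_2, push VV → (q_2, ab, VVVVVVVVVVVVVVV$)
  read a, top V: go to q_1, push VV → (q_1, b, VVVVVVVVVVVVVVVV$)
  ε-move, top V: go to q_2, push VV → (q_2, b, VVVVVVVVVVVVVVVVV$)
  read b, top V: go to q_1, push ε → (q_1, ε, VVVVVVVVVVVVVVVV$)
  ε-move, top V: go to q_2, push VV → (q_2, ε, VVVVVVVVVVVVVVVVV$)
All input consumed in state q_2 with stack VVVVVVVVVVVVVVVVV$.

VVVVVVVVVVVVVVVVV$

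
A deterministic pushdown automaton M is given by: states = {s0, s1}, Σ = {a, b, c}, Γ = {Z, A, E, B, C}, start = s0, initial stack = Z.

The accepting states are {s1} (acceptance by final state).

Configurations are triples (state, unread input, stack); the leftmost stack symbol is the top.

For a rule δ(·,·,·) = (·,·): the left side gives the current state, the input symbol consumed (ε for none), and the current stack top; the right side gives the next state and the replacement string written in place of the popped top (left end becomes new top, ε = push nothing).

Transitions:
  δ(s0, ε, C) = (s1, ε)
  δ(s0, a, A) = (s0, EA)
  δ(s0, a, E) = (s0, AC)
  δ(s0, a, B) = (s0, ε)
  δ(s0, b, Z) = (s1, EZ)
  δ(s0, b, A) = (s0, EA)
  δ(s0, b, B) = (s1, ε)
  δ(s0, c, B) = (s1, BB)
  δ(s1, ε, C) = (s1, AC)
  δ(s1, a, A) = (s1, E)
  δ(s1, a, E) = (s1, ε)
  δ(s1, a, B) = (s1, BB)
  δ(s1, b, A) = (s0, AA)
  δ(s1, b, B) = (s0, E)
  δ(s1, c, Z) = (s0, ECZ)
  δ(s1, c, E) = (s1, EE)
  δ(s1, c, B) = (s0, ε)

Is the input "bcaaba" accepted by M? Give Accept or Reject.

Reject

(s0, bcaaba, Z) ⊢ (s1, caaba, EZ) ⊢ (s1, aaba, EEZ) ⊢ (s1, aba, EZ) ⊢ (s1, ba, Z)
No transition applies at (s1, ba, Z); input not fully consumed.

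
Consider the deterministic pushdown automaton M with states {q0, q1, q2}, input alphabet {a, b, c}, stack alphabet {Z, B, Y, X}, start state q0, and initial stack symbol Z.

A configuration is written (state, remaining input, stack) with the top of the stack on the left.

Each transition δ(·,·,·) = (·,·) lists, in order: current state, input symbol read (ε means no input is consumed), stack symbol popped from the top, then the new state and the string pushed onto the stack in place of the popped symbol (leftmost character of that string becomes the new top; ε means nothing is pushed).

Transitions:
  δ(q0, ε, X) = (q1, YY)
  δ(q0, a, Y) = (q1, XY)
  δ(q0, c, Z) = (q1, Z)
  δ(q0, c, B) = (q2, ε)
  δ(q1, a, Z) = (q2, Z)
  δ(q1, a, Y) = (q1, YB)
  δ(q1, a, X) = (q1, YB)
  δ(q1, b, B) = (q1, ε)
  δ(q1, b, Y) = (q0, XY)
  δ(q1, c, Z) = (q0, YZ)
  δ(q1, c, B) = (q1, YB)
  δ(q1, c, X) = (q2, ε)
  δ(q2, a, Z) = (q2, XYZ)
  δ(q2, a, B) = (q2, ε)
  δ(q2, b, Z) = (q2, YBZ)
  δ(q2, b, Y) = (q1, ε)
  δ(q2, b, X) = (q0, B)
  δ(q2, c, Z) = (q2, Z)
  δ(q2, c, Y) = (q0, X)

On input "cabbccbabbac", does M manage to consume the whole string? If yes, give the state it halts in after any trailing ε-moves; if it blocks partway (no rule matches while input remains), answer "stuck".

(q0, cabbccbabbac, Z)
  read c, top Z: go to q1, push Z → (q1, abbccbabbac, Z)
  read a, top Z: go to q2, push Z → (q2, bbccbabbac, Z)
  read b, top Z: go to q2, push YBZ → (q2, bccbabbac, YBZ)
  read b, top Y: go to q1, push ε → (q1, ccbabbac, BZ)
  read c, top B: go to q1, push YB → (q1, cbabbac, YBZ)
No transition for (q1, c, top Y); M blocks with input cbabbac remaining.

stuck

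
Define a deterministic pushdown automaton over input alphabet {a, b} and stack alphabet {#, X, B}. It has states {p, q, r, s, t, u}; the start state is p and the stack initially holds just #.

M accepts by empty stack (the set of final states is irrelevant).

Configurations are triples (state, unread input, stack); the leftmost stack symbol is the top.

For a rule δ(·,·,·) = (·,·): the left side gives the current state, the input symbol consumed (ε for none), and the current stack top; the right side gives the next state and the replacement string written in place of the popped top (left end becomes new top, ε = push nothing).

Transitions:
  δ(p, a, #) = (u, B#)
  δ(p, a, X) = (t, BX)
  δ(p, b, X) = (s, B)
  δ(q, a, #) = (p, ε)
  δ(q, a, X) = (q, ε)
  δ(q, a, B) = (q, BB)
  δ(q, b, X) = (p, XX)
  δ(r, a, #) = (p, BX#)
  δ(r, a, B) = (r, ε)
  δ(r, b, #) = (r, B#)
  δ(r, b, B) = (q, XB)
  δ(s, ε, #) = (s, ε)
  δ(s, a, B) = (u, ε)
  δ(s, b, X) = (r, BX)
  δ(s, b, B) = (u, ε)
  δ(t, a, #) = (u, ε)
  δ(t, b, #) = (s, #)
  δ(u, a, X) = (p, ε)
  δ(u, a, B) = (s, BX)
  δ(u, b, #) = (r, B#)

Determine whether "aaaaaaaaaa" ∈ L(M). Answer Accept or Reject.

(p, aaaaaaaaaa, #)
  read a, top #: go to u, push B# → (u, aaaaaaaaa, B#)
  read a, top B: go to s, push BX → (s, aaaaaaaa, BX#)
  read a, top B: go to u, push ε → (u, aaaaaaa, X#)
  read a, top X: go to p, push ε → (p, aaaaaa, #)
  read a, top #: go to u, push B# → (u, aaaaa, B#)
  read a, top B: go to s, push BX → (s, aaaa, BX#)
  read a, top B: go to u, push ε → (u, aaa, X#)
  read a, top X: go to p, push ε → (p, aa, #)
  read a, top #: go to u, push B# → (u, a, B#)
  read a, top B: go to s, push BX → (s, ε, BX#)
All input consumed; stack is BX#, not empty, and no further ε-move applies.

Reject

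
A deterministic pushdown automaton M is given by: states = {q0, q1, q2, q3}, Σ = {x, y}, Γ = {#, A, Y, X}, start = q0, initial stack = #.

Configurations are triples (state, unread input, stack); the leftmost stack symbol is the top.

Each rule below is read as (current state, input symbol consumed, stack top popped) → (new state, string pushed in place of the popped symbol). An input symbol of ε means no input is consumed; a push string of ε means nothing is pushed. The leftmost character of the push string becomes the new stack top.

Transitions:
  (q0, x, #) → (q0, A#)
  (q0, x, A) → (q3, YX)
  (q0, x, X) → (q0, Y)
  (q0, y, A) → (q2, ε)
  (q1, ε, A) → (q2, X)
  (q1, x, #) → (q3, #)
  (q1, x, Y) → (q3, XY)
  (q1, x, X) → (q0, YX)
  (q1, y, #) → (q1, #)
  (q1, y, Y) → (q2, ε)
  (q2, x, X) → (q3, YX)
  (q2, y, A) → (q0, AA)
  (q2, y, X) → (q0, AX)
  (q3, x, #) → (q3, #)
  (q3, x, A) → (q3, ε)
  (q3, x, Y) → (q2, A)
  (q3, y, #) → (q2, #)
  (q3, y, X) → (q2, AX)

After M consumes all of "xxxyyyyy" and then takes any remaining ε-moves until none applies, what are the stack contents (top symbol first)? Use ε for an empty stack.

(q0, xxxyyyyy, #)
  read x, top #: go to q0, push A# → (q0, xxyyyyy, A#)
  read x, top A: go to q3, push YX → (q3, xyyyyy, YX#)
  read x, top Y: go to q2, push A → (q2, yyyyy, AX#)
  read y, top A: go to q0, push AA → (q0, yyyy, AAX#)
  read y, top A: go to q2, push ε → (q2, yyy, AX#)
  read y, top A: go to q0, push AA → (q0, yy, AAX#)
  read y, top A: go to q2, push ε → (q2, y, AX#)
  read y, top A: go to q0, push AA → (q0, ε, AAX#)
All input consumed in state q0 with stack AAX#.

AAX#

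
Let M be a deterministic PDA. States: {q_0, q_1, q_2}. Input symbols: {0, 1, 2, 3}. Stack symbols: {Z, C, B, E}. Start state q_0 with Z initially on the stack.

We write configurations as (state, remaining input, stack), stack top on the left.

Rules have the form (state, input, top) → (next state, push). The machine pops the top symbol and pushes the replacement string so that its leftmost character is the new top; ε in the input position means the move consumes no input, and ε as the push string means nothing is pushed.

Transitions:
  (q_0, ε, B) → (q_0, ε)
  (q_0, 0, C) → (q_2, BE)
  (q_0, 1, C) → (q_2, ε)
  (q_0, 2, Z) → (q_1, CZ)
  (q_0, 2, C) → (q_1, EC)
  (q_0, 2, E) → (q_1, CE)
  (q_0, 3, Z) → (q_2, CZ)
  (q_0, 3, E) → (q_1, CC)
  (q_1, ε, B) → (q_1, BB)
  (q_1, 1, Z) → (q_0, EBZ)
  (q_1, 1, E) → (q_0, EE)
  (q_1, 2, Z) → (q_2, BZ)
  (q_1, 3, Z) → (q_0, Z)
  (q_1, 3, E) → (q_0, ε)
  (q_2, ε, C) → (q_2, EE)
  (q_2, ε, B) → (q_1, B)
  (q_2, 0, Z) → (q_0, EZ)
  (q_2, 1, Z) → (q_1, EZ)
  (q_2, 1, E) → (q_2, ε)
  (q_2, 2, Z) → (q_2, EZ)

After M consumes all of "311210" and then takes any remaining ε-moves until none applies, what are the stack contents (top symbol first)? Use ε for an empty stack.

(q_0, 311210, Z) ⊢ (q_2, 11210, CZ) ⊢ (q_2, 11210, EEZ) ⊢ (q_2, 1210, EZ) ⊢ (q_2, 210, Z) ⊢ (q_2, 10, EZ) ⊢ (q_2, 0, Z) ⊢ (q_0, ε, EZ)
All input consumed in state q_0 with stack EZ.

EZ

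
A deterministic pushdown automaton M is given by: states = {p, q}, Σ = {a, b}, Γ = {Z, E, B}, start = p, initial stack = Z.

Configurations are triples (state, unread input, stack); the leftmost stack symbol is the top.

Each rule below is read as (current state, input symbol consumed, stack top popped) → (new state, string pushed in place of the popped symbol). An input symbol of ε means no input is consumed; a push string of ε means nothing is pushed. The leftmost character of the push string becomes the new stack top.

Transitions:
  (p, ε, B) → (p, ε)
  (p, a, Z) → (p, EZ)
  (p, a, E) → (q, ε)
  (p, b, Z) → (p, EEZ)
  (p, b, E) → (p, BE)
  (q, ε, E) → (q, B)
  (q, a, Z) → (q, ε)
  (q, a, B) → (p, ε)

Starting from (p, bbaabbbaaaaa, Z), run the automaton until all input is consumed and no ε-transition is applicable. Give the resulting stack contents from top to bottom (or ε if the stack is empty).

(p, bbaabbbaaaaa, Z) ⊢ (p, baabbbaaaaa, EEZ) ⊢ (p, aabbbaaaaa, BEEZ) ⊢ (p, aabbbaaaaa, EEZ) ⊢ (q, abbbaaaaa, EZ) ⊢ (q, abbbaaaaa, BZ) ⊢ (p, bbbaaaaa, Z) ⊢ (p, bbaaaaa, EEZ) ⊢ (p, baaaaa, BEEZ) ⊢ (p, baaaaa, EEZ) ⊢ (p, aaaaa, BEEZ) ⊢ (p, aaaaa, EEZ) ⊢ (q, aaaa, EZ) ⊢ (q, aaaa, BZ) ⊢ (p, aaa, Z) ⊢ (p, aa, EZ) ⊢ (q, a, Z) ⊢ (q, ε, ε)
All input consumed in state q with stack ε.

ε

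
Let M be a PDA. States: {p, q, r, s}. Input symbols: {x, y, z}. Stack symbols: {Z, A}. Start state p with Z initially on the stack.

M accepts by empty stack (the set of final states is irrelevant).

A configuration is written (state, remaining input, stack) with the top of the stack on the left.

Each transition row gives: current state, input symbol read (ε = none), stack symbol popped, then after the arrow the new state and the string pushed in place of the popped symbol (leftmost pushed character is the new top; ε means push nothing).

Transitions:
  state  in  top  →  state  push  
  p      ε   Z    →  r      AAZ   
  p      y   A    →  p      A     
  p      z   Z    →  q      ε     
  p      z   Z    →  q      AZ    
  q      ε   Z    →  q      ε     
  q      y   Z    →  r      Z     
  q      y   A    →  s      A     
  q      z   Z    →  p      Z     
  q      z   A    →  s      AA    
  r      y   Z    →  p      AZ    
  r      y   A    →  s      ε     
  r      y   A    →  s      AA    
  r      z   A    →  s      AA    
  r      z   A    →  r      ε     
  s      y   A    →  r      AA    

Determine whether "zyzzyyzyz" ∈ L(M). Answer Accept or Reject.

Reject

No computation consumes all input and empties the stack.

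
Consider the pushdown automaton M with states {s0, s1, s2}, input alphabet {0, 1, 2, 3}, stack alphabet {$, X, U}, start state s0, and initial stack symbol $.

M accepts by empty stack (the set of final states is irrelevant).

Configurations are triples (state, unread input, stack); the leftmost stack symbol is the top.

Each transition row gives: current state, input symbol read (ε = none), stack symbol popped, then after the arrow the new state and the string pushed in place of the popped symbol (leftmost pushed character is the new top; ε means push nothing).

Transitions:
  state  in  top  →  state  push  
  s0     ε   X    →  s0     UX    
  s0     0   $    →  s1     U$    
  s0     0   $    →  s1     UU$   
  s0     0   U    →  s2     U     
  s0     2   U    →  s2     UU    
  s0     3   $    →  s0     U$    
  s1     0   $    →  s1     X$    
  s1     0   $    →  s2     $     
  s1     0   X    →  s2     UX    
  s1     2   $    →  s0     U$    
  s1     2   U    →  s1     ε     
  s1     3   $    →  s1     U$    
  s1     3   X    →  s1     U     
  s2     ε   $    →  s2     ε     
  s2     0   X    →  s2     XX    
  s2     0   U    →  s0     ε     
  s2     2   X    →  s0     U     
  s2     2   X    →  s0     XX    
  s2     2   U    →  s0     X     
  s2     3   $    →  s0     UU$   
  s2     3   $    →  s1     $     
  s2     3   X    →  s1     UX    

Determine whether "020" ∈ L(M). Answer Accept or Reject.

One accepting computation: (s0, 020, $) ⊢ (s1, 20, U$) ⊢ (s1, 0, $) ⊢ (s2, ε, $) ⊢ (s2, ε, ε)
All input consumed and the stack is empty.

Accept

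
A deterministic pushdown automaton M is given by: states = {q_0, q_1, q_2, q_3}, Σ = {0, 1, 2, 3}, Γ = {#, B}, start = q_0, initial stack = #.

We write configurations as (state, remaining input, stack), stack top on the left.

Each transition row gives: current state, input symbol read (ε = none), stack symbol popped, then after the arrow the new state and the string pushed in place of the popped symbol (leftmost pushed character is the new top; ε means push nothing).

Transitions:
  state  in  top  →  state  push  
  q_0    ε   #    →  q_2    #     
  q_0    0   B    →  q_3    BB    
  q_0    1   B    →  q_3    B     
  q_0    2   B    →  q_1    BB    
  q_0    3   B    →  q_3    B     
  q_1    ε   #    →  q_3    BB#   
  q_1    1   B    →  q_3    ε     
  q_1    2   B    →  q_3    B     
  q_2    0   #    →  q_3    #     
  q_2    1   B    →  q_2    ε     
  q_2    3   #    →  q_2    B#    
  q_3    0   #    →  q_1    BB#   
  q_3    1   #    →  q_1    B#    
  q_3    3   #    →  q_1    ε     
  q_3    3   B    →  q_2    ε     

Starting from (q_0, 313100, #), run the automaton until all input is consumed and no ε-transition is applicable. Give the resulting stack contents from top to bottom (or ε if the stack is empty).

(q_0, 313100, #) ⊢ (q_2, 313100, #) ⊢ (q_2, 13100, B#) ⊢ (q_2, 3100, #) ⊢ (q_2, 100, B#) ⊢ (q_2, 00, #) ⊢ (q_3, 0, #) ⊢ (q_1, ε, BB#)
All input consumed in state q_1 with stack BB#.

BB#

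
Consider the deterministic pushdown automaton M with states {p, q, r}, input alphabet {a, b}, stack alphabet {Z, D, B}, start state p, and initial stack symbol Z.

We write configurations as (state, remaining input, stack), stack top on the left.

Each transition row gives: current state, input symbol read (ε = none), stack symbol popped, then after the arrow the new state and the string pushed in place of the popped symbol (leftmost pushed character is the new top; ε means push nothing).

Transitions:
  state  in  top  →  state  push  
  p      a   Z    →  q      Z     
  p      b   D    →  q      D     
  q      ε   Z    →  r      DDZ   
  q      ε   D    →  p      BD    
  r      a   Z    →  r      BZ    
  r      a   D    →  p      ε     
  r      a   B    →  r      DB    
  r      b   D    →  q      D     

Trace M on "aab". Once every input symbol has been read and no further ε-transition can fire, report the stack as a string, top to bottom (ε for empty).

BDZ

(p, aab, Z) ⊢ (q, ab, Z) ⊢ (r, ab, DDZ) ⊢ (p, b, DZ) ⊢ (q, ε, DZ) ⊢ (p, ε, BDZ)
All input consumed in state p with stack BDZ.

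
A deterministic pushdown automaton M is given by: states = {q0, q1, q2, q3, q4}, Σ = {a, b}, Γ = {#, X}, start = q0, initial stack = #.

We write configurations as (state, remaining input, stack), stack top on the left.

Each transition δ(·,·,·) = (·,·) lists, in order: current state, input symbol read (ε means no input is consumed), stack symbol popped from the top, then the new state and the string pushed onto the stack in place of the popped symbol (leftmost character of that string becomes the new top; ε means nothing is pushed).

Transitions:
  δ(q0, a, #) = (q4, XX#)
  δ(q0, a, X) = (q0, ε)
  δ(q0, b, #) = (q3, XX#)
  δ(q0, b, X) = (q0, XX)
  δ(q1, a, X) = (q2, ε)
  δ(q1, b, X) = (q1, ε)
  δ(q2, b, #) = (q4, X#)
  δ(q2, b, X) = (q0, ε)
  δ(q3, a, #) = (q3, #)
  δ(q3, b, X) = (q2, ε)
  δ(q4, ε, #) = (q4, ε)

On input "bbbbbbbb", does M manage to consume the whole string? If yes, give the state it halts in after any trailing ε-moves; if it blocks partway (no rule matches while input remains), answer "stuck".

q2

(q0, bbbbbbbb, #)
  read b, top #: go to q3, push XX# → (q3, bbbbbbb, XX#)
  read b, top X: go to q2, push ε → (q2, bbbbbb, X#)
  read b, top X: go to q0, push ε → (q0, bbbbb, #)
  read b, top #: go to q3, push XX# → (q3, bbbb, XX#)
  read b, top X: go to q2, push ε → (q2, bbb, X#)
  read b, top X: go to q0, push ε → (q0, bb, #)
  read b, top #: go to q3, push XX# → (q3, b, XX#)
  read b, top X: go to q2, push ε → (q2, ε, X#)
All input consumed; M is in state q2.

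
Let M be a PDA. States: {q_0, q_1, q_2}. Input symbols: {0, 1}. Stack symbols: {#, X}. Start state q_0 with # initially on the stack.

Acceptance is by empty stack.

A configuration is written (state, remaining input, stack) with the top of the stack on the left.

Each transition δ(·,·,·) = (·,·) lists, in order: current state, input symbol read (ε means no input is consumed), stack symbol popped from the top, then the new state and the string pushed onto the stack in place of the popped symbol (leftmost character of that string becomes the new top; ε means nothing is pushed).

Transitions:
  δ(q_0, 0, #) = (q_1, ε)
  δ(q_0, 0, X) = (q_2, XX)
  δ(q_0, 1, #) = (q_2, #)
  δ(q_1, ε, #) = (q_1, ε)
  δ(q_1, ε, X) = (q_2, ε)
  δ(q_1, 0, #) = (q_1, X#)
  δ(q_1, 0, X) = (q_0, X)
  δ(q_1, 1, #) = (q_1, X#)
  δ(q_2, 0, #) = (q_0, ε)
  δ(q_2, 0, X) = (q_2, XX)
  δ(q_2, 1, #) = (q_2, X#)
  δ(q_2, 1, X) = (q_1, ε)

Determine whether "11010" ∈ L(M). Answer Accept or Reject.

Accept

One accepting computation: (q_0, 11010, #) ⊢ (q_2, 1010, #) ⊢ (q_2, 010, X#) ⊢ (q_2, 10, XX#) ⊢ (q_1, 0, X#) ⊢ (q_2, 0, #) ⊢ (q_0, ε, ε)
All input consumed and the stack is empty.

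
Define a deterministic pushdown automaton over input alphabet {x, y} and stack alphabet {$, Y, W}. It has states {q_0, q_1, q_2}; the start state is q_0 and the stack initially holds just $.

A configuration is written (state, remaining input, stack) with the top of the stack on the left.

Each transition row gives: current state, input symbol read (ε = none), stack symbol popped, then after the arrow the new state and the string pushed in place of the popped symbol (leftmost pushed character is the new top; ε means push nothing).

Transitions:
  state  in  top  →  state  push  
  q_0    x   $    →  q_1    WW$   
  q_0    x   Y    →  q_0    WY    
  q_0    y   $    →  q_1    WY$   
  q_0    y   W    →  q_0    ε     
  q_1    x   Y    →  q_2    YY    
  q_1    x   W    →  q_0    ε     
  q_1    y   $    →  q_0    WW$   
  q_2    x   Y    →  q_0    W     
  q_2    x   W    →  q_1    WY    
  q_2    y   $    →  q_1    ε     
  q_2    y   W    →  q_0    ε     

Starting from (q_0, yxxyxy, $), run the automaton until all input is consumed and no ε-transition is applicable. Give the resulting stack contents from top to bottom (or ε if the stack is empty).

(q_0, yxxyxy, $)
  read y, top $: go to q_1, push WY$ → (q_1, xxyxy, WY$)
  read x, top W: go to q_0, push ε → (q_0, xyxy, Y$)
  read x, top Y: go to q_0, push WY → (q_0, yxy, WY$)
  read y, top W: go to q_0, push ε → (q_0, xy, Y$)
  read x, top Y: go to q_0, push WY → (q_0, y, WY$)
  read y, top W: go to q_0, push ε → (q_0, ε, Y$)
All input consumed in state q_0 with stack Y$.

Y$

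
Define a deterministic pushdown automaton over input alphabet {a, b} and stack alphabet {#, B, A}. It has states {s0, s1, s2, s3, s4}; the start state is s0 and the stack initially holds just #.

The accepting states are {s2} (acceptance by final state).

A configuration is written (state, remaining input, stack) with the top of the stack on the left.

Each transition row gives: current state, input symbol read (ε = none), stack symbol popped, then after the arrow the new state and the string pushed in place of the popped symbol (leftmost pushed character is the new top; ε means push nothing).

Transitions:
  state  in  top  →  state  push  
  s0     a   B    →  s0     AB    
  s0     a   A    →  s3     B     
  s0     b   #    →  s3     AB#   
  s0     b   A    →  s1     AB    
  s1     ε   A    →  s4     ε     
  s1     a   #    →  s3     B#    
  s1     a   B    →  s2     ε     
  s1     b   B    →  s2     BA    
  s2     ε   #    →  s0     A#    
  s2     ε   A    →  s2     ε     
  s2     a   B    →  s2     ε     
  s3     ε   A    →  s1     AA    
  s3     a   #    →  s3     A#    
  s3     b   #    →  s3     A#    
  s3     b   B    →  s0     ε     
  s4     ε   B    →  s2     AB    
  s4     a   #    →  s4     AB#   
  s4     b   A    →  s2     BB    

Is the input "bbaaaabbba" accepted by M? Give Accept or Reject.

(s0, bbaaaabbba, #)
  read b, top #: go to s3, push AB# → (s3, baaaabbba, AB#)
  ε-move, top A: go to s1, push AA → (s1, baaaabbba, AAB#)
  ε-move, top A: go to s4, push ε → (s4, baaaabbba, AB#)
  read b, top A: go to s2, push BB → (s2, aaaabbba, BBB#)
  read a, top B: go to s2, push ε → (s2, aaabbba, BB#)
  read a, top B: go to s2, push ε → (s2, aabbba, B#)
  read a, top B: go to s2, push ε → (s2, abbba, #)
  ε-move, top #: go to s0, push A# → (s0, abbba, A#)
  read a, top A: go to s3, push B → (s3, bbba, B#)
  read b, top B: go to s0, push ε → (s0, bba, #)
  read b, top #: go to s3, push AB# → (s3, ba, AB#)
  ε-move, top A: go to s1, push AA → (s1, ba, AAB#)
  ε-move, top A: go to s4, push ε → (s4, ba, AB#)
  read b, top A: go to s2, push BB → (s2, a, BBB#)
  read a, top B: go to s2, push ε → (s2, ε, BB#)
All input consumed; state s2 ∈ F.

Accept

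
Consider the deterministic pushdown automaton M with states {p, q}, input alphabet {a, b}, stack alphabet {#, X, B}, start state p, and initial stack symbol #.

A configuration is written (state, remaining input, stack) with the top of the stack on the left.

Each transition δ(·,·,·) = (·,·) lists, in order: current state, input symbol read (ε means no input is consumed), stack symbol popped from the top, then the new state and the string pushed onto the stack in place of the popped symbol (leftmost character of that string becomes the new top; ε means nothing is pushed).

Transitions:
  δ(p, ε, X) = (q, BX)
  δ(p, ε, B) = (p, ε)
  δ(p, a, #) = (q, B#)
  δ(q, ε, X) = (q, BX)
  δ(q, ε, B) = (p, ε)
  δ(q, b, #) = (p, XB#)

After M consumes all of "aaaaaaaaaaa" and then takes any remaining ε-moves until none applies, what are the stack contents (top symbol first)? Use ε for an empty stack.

#

(p, aaaaaaaaaaa, #) ⊢ (q, aaaaaaaaaa, B#) ⊢ (p, aaaaaaaaaa, #) ⊢ (q, aaaaaaaaa, B#) ⊢ (p, aaaaaaaaa, #) ⊢ (q, aaaaaaaa, B#) ⊢ (p, aaaaaaaa, #) ⊢ (q, aaaaaaa, B#) ⊢ (p, aaaaaaa, #) ⊢ (q, aaaaaa, B#) ⊢ (p, aaaaaa, #) ⊢ (q, aaaaa, B#) ⊢ (p, aaaaa, #) ⊢ (q, aaaa, B#) ⊢ (p, aaaa, #) ⊢ (q, aaa, B#) ⊢ (p, aaa, #) ⊢ (q, aa, B#) ⊢ (p, aa, #) ⊢ (q, a, B#) ⊢ (p, a, #) ⊢ (q, ε, B#) ⊢ (p, ε, #)
All input consumed in state p with stack #.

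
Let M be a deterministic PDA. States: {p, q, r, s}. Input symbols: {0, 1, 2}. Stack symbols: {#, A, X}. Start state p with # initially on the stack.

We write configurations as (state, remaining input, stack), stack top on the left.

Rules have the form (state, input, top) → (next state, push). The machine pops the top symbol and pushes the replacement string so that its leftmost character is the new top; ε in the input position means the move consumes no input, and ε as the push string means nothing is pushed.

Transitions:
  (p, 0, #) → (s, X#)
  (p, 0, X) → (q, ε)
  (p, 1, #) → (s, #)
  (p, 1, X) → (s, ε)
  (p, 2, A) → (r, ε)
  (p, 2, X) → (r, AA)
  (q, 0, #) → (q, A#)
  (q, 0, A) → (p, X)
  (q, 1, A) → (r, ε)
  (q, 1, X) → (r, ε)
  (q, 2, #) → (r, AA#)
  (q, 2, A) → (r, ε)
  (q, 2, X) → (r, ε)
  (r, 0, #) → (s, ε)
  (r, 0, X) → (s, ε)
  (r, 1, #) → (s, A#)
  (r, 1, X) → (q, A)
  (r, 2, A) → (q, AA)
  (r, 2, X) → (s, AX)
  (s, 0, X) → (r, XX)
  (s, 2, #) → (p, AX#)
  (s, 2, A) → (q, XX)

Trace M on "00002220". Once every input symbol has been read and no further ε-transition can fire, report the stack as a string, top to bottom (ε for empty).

XX#

(p, 00002220, #)
  read 0, top #: go to s, push X# → (s, 0002220, X#)
  read 0, top X: go to r, push XX → (r, 002220, XX#)
  read 0, top X: go to s, push ε → (s, 02220, X#)
  read 0, top X: go to r, push XX → (r, 2220, XX#)
  read 2, top X: go to s, push AX → (s, 220, AXX#)
  read 2, top A: go to q, push XX → (q, 20, XXXX#)
  read 2, top X: go to r, push ε → (r, 0, XXX#)
  read 0, top X: go to s, push ε → (s, ε, XX#)
All input consumed in state s with stack XX#.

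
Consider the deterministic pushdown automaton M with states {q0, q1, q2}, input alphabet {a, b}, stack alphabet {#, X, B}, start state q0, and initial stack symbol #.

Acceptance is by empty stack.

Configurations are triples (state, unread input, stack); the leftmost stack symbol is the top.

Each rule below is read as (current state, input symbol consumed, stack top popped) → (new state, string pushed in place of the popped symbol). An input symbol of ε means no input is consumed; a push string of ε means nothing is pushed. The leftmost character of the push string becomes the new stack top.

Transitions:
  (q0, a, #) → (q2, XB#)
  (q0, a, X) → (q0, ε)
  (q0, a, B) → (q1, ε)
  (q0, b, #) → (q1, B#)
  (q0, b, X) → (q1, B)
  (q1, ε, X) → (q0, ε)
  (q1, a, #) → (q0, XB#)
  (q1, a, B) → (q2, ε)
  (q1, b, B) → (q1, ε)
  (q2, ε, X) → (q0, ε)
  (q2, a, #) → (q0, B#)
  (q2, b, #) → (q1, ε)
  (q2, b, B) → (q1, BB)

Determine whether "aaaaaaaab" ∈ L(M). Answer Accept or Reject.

(q0, aaaaaaaab, #) ⊢ (q2, aaaaaaab, XB#) ⊢ (q0, aaaaaaab, B#) ⊢ (q1, aaaaaab, #) ⊢ (q0, aaaaab, XB#) ⊢ (q0, aaaab, B#) ⊢ (q1, aaab, #) ⊢ (q0, aab, XB#) ⊢ (q0, ab, B#) ⊢ (q1, b, #)
No transition applies at (q1, b, #); input not fully consumed.

Reject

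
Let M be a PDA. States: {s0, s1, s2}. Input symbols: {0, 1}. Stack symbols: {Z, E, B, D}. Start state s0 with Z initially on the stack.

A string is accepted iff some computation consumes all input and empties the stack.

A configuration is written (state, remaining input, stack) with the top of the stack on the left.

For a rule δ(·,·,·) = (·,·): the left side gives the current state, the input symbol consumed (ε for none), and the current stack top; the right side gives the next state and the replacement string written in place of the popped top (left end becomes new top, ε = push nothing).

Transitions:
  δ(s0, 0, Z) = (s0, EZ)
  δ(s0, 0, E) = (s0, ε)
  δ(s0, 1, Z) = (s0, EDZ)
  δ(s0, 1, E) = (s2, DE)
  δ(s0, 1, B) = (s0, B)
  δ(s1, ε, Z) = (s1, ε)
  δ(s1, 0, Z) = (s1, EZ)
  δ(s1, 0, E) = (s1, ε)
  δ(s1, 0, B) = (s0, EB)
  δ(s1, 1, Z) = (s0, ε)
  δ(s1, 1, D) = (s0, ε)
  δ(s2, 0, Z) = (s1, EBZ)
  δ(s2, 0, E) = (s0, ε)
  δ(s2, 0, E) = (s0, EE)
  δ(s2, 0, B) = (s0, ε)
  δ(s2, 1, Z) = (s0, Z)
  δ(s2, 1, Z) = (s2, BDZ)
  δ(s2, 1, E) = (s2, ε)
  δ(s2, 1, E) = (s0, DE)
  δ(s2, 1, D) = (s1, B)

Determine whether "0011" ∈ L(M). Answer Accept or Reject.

Reject

No computation consumes all input and empties the stack.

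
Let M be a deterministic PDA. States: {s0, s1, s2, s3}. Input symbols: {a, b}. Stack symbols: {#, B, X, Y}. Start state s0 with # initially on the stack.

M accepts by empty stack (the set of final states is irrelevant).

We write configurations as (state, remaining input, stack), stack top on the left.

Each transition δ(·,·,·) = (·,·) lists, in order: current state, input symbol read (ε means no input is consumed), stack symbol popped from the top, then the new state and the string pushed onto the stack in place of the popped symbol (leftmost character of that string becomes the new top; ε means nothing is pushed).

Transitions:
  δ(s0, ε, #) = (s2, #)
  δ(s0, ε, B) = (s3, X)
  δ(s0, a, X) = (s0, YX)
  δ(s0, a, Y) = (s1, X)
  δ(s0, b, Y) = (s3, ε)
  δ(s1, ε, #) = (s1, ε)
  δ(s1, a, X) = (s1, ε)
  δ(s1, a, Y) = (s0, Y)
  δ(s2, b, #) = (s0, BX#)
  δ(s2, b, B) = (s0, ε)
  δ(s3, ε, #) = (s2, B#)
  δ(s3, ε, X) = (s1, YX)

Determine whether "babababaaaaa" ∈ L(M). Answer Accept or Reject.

Accept

(s0, babababaaaaa, #)
  ε-move, top #: go to s2, push # → (s2, babababaaaaa, #)
  read b, top #: go to s0, push BX# → (s0, abababaaaaa, BX#)
  ε-move, top B: go to s3, push X → (s3, abababaaaaa, XX#)
  ε-move, top X: go to s1, push YX → (s1, abababaaaaa, YXX#)
  read a, top Y: go to s0, push Y → (s0, bababaaaaa, YXX#)
  read b, top Y: go to s3, push ε → (s3, ababaaaaa, XX#)
  ε-move, top X: go to s1, push YX → (s1, ababaaaaa, YXX#)
  read a, top Y: go to s0, push Y → (s0, babaaaaa, YXX#)
  read b, top Y: go to s3, push ε → (s3, abaaaaa, XX#)
  ε-move, top X: go to s1, push YX → (s1, abaaaaa, YXX#)
  read a, top Y: go to s0, push Y → (s0, baaaaa, YXX#)
  read b, top Y: go to s3, push ε → (s3, aaaaa, XX#)
  ε-move, top X: go to s1, push YX → (s1, aaaaa, YXX#)
  read a, top Y: go to s0, push Y → (s0, aaaa, YXX#)
  read a, top Y: go to s1, push X → (s1, aaa, XXX#)
  read a, top X: go to s1, push ε → (s1, aa, XX#)
  read a, top X: go to s1, push ε → (s1, a, X#)
  read a, top X: go to s1, push ε → (s1, ε, #)
  ε-move, top #: go to s1, push ε → (s1, ε, ε)
All input consumed and the stack is empty.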